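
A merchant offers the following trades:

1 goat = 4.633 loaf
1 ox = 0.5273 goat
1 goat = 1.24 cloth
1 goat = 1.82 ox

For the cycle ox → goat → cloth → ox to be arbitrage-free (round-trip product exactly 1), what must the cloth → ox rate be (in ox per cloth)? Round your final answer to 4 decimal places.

Known legs of the cycle: 0.5273 × 1.24 = 0.653852
For no arbitrage the full-cycle product must be 1, so the missing rate is 1 / 0.653852 ≈ 1.529398.

1.5294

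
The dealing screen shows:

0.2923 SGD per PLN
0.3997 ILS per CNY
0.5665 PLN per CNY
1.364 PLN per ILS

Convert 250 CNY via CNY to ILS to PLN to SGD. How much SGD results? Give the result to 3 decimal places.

250 CNY × 0.3997 = 99.925 ILS
99.925 ILS × 1.364 = 136.2977 PLN
136.2977 PLN × 0.2923 = 39.83981771 SGD

39.840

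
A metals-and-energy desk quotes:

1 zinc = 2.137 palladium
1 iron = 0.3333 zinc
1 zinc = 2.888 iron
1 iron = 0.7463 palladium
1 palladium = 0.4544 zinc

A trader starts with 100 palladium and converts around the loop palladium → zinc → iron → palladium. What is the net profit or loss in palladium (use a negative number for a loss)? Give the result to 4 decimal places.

-2.0625

100 palladium × 0.4544 = 45.44 zinc
45.44 zinc × 2.888 = 131.23072 iron
131.23072 iron × 0.7463 = 97.937486336 palladium
Net change: 97.937486336 − 100 = -2.062513664 palladium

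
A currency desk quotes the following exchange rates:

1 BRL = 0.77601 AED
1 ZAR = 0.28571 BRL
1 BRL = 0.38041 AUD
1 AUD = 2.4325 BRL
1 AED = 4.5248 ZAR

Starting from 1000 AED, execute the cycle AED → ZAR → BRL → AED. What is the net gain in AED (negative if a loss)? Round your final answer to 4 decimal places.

3.2107

1000 AED × 4.5248 = 4524.8 ZAR
4524.8 ZAR × 0.28571 = 1292.780608 BRL
1292.780608 BRL × 0.77601 = 1003.21067961408 AED
Net change: 1003.21067961408 − 1000 = 3.21067961408 AED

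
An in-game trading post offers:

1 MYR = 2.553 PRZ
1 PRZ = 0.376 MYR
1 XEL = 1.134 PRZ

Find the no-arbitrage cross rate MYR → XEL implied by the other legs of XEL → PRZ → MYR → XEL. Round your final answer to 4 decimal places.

Known legs of the cycle: 1.134 × 0.376 = 0.426384
For no arbitrage the full-cycle product must be 1, so the missing rate is 1 / 0.426384 ≈ 2.345304.

2.3453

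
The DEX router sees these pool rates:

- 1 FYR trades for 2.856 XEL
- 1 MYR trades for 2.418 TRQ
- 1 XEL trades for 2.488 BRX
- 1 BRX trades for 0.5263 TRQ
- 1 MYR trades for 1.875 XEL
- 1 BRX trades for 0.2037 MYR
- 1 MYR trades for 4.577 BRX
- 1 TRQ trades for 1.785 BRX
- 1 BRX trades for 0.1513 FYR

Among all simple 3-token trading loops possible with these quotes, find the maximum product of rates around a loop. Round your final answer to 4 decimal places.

1.0751

FYR→XEL→BRX→FYR: 2.856 × 2.488 × 0.1513 = 1.07510
XEL→BRX→MYR→XEL: 2.488 × 0.2037 × 1.875 = 0.95026
TRQ→BRX→MYR→TRQ: 1.785 × 0.2037 × 2.418 = 0.87920
Maximum is FYR→XEL→BRX→FYR at 1.0751; arbitrage exists.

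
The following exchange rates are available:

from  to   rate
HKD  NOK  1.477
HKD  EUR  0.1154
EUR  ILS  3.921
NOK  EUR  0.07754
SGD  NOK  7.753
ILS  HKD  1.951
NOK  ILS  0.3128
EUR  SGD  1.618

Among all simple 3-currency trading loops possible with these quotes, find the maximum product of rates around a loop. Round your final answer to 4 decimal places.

NOK→EUR→SGD→NOK: 0.07754 × 1.618 × 7.753 = 0.97269
NOK→ILS→HKD→NOK: 0.3128 × 1.951 × 1.477 = 0.90137
ILS→HKD→EUR→ILS: 1.951 × 0.1154 × 3.921 = 0.88280
Maximum is NOK→EUR→SGD→NOK at 0.9727; no arbitrage — every cycle loses value.

0.9727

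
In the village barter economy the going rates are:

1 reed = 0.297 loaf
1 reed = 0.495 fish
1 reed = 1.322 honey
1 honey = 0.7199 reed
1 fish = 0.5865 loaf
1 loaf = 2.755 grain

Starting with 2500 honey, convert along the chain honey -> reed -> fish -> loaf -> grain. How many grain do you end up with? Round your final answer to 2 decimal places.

2500 honey × 0.7199 = 1799.75 reed
1799.75 reed × 0.495 = 890.87625 fish
890.87625 fish × 0.5865 = 522.498920625 loaf
522.498920625 loaf × 2.755 = 1439.484526321875 grain

1439.48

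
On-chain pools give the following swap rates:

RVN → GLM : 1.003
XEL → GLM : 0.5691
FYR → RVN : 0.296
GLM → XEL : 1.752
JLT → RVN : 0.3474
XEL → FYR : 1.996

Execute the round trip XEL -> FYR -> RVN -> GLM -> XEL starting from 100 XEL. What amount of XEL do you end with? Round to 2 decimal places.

100 XEL × 1.996 = 199.6 FYR
199.6 FYR × 0.296 = 59.0816 RVN
59.0816 RVN × 1.003 = 59.2588448 GLM
59.2588448 GLM × 1.752 = 103.8214960896 XEL

103.82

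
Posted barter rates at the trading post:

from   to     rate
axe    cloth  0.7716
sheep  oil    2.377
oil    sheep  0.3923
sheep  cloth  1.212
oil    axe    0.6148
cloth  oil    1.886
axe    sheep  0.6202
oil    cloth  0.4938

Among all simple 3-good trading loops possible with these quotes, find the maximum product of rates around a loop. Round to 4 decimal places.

0.9063

oil→axe→sheep→oil: 0.6148 × 0.6202 × 2.377 = 0.90635
cloth→oil→sheep→cloth: 1.886 × 0.3923 × 1.212 = 0.89673
cloth→oil→axe→cloth: 1.886 × 0.6148 × 0.7716 = 0.89468
Maximum is oil→axe→sheep→oil at 0.9063; no arbitrage — every cycle loses value.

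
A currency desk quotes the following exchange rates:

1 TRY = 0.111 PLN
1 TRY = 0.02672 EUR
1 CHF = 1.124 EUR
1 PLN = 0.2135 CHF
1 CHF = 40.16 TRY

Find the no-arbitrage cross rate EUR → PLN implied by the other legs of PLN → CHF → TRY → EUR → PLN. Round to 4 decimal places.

Known legs of the cycle: 0.2135 × 40.16 × 0.02672 = 0.2291015552
For no arbitrage the full-cycle product must be 1, so the missing rate is 1 / 0.2291015552 ≈ 4.364877.

4.3649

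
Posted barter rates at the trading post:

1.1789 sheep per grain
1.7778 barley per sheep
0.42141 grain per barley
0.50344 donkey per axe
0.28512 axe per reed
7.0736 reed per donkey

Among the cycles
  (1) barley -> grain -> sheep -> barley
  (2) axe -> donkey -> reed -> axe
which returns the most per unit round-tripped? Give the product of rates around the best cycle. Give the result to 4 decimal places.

1.0154

(1) 0.42141 × 1.1789 × 1.7778 = 0.88321
(2) 0.50344 × 7.0736 × 0.28512 = 1.01535
Highest is cycle (2) at 1.0154 (>1, arbitrage).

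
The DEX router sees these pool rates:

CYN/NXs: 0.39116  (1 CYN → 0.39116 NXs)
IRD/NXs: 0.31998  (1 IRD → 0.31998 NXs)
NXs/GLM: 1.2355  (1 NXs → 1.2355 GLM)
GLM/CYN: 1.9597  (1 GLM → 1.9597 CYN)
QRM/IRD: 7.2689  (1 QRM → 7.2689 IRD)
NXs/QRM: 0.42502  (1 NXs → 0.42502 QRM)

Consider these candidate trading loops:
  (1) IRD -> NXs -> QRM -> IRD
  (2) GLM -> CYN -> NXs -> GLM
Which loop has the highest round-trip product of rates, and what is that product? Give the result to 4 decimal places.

0.9886

(1) 0.31998 × 0.42502 × 7.2689 = 0.98856
(2) 1.9597 × 0.39116 × 1.2355 = 0.94708
Highest is cycle (1) at 0.9886 (≤1, no arbitrage).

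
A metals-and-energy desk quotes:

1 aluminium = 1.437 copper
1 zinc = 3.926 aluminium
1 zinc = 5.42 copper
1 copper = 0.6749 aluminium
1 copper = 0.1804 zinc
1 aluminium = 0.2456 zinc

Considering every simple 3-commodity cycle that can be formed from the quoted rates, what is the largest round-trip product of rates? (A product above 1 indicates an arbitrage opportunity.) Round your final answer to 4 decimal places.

1.0178

copper→zinc→aluminium→copper: 0.1804 × 3.926 × 1.437 = 1.01776
copper→aluminium→zinc→copper: 0.6749 × 0.2456 × 5.42 = 0.89839
Maximum is copper→zinc→aluminium→copper at 1.0178; arbitrage exists.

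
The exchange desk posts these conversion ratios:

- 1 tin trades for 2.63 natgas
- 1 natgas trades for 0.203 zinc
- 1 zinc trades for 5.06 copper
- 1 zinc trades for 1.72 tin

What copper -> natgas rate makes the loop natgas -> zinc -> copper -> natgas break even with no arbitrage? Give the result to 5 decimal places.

Known legs of the cycle: 0.203 × 5.06 = 1.02718
For no arbitrage the full-cycle product must be 1, so the missing rate is 1 / 1.02718 ≈ 0.9735392.

0.97354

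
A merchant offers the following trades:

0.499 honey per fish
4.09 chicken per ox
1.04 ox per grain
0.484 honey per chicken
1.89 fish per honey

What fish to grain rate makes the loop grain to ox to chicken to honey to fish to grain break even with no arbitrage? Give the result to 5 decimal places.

Known legs of the cycle: 1.04 × 4.09 × 0.484 × 1.89 = 3.891023136
For no arbitrage the full-cycle product must be 1, so the missing rate is 1 / 3.891023136 ≈ 0.2570018.

0.25700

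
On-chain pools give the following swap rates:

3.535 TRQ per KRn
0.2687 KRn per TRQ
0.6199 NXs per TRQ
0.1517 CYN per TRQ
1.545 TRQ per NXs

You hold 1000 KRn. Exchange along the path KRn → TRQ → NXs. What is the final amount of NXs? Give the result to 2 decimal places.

1000 KRn × 3.535 = 3535 TRQ
3535 TRQ × 0.6199 = 2191.3465 NXs

2191.35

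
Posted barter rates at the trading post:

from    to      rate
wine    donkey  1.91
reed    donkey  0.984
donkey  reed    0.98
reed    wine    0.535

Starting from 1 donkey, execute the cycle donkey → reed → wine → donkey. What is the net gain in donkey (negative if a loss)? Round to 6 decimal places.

1 donkey × 0.98 = 0.98 reed
0.98 reed × 0.535 = 0.5243 wine
0.5243 wine × 1.91 = 1.001413 donkey
Net change: 1.001413 − 1 = 0.001413 donkey

0.001413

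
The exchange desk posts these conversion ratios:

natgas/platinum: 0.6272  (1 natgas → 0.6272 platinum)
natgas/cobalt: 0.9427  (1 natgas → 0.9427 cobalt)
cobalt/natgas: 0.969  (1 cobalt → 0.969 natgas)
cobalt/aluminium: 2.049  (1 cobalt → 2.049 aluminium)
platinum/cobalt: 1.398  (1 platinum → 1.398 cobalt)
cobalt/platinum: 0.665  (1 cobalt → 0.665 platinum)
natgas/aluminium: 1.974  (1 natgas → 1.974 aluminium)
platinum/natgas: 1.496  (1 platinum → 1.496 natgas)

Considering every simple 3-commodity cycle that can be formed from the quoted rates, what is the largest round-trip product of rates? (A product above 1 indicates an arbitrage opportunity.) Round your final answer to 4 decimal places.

0.9378

cobalt→platinum→natgas→cobalt: 0.665 × 1.496 × 0.9427 = 0.93784
cobalt→natgas→platinum→cobalt: 0.969 × 0.6272 × 1.398 = 0.84964
Maximum is cobalt→platinum→natgas→cobalt at 0.9378; no arbitrage — every cycle loses value.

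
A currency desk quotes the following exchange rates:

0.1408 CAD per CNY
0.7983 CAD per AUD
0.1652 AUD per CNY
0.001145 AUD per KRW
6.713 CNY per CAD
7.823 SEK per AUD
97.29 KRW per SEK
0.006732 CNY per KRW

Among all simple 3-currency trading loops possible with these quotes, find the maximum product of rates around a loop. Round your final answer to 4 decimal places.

CNY→AUD→CAD→CNY: 0.1652 × 0.7983 × 6.713 = 0.88530
SEK→KRW→AUD→SEK: 97.29 × 0.001145 × 7.823 = 0.87146
Maximum is CNY→AUD→CAD→CNY at 0.8853; no arbitrage — every cycle loses value.

0.8853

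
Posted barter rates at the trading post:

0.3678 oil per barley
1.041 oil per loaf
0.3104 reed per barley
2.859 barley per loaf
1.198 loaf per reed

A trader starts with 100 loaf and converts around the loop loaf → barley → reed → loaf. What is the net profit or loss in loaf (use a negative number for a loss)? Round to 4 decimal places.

6.3145

100 loaf × 2.859 = 285.9 barley
285.9 barley × 0.3104 = 88.74336 reed
88.74336 reed × 1.198 = 106.31454528 loaf
Net change: 106.31454528 − 100 = 6.31454528 loaf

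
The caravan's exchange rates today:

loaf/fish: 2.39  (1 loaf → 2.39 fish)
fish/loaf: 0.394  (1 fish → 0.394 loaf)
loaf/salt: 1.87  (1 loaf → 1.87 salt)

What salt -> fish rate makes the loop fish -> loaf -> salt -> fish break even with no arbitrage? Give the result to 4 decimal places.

1.3573

Known legs of the cycle: 0.394 × 1.87 = 0.73678
For no arbitrage the full-cycle product must be 1, so the missing rate is 1 / 0.73678 ≈ 1.357257.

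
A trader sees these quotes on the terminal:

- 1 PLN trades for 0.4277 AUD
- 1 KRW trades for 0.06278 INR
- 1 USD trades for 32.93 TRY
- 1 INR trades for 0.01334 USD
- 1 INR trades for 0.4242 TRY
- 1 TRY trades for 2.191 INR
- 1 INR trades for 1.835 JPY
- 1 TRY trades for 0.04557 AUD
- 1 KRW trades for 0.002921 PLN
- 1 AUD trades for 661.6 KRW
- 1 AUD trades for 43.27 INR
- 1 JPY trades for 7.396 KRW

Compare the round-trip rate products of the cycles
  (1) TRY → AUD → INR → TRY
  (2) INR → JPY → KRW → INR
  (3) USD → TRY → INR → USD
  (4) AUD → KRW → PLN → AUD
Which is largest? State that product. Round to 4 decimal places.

0.9625

(1) 0.04557 × 43.27 × 0.4242 = 0.83644
(2) 1.835 × 7.396 × 0.06278 = 0.85203
(3) 32.93 × 2.191 × 0.01334 = 0.96248
(4) 661.6 × 0.002921 × 0.4277 = 0.82654
Highest is cycle (3) at 0.9625 (≤1, no arbitrage).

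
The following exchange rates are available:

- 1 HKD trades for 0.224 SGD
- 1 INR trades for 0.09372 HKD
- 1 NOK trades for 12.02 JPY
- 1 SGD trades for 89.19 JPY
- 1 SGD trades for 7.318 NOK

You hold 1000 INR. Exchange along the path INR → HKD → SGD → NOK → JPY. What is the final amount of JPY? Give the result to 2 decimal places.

1846.62

1000 INR × 0.09372 = 93.72 HKD
93.72 HKD × 0.224 = 20.99328 SGD
20.99328 SGD × 7.318 = 153.62882304 NOK
153.62882304 NOK × 12.02 = 1846.6184529408 JPY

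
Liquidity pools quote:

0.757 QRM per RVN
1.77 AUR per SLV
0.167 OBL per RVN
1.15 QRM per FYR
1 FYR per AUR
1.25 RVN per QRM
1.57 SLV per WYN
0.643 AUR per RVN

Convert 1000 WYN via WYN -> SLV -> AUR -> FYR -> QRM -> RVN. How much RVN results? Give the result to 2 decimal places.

3994.67

1000 WYN × 1.57 = 1570 SLV
1570 SLV × 1.77 = 2778.9 AUR
2778.9 AUR × 1 = 2778.9 FYR
2778.9 FYR × 1.15 = 3195.735 QRM
3195.735 QRM × 1.25 = 3994.66875 RVN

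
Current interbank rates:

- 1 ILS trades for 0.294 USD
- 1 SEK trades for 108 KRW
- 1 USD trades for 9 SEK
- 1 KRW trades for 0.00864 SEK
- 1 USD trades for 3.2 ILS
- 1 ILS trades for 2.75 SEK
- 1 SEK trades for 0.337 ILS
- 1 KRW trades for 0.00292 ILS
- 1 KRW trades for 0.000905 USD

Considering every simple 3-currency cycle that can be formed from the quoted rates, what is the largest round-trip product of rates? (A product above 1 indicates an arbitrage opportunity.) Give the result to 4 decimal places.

0.8917

USD→SEK→ILS→USD: 9 × 0.337 × 0.294 = 0.89170
KRW→USD→SEK→KRW: 0.000905 × 9 × 108 = 0.87966
KRW→ILS→SEK→KRW: 0.00292 × 2.75 × 108 = 0.86724
Maximum is USD→SEK→ILS→USD at 0.8917; no arbitrage — every cycle loses value.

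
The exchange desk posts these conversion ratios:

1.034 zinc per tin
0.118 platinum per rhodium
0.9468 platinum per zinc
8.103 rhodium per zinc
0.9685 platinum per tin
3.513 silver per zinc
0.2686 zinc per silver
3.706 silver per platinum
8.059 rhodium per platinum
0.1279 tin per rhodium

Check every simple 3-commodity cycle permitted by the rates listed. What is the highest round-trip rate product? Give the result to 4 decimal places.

1.0716

zinc→rhodium→tin→zinc: 8.103 × 0.1279 × 1.034 = 1.07161
rhodium→tin→platinum→rhodium: 0.1279 × 0.9685 × 8.059 = 0.99828
silver→zinc→platinum→silver: 0.2686 × 0.9468 × 3.706 = 0.94247
Maximum is zinc→rhodium→tin→zinc at 1.0716; arbitrage exists.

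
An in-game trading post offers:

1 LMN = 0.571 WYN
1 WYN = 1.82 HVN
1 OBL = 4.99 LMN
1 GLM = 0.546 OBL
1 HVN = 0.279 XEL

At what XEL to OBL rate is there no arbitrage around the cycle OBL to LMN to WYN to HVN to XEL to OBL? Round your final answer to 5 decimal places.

Known legs of the cycle: 4.99 × 0.571 × 1.82 × 0.279 = 1.4468124762
For no arbitrage the full-cycle product must be 1, so the missing rate is 1 / 1.4468124762 ≈ 0.6911746.

0.69117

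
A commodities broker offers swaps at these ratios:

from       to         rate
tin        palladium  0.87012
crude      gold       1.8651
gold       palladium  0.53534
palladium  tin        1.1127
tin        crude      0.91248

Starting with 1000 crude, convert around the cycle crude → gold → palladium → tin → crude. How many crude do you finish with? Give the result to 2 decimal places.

1013.76

1000 crude × 1.8651 = 1865.1 gold
1865.1 gold × 0.53534 = 998.462634 palladium
998.462634 palladium × 1.1127 = 1110.9893728518 tin
1110.9893728518 tin × 0.91248 = 1013.755582939810464 crude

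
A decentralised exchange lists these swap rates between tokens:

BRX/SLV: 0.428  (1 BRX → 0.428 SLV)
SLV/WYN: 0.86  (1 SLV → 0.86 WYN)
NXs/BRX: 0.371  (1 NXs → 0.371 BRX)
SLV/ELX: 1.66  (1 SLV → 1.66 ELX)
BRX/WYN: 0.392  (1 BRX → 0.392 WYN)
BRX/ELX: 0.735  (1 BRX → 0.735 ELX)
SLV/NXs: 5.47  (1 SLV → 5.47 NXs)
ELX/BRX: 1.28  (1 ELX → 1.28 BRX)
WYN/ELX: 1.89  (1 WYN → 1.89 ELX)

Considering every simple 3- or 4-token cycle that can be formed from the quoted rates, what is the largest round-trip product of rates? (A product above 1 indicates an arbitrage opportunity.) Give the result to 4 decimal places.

BRX→WYN→ELX→BRX: 0.392 × 1.89 × 1.28 = 0.94833
BRX→SLV→ELX→BRX: 0.428 × 1.66 × 1.28 = 0.90941
BRX→SLV→WYN→ELX→BRX: 0.428 × 0.86 × 1.89 × 1.28 = 0.89046
BRX→SLV→NXs→BRX: 0.428 × 5.47 × 0.371 = 0.86857
Maximum is BRX→WYN→ELX→BRX at 0.9483; no arbitrage — every cycle loses value.

0.9483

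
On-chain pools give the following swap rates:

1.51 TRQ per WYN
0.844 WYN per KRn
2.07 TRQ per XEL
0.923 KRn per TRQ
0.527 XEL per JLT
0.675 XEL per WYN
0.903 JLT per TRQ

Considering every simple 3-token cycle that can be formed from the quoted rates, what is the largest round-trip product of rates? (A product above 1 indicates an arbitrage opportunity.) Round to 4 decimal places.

WYN→TRQ→KRn→WYN: 1.51 × 0.923 × 0.844 = 1.17631
XEL→TRQ→JLT→XEL: 2.07 × 0.903 × 0.527 = 0.98507
Maximum is WYN→TRQ→KRn→WYN at 1.1763; arbitrage exists.

1.1763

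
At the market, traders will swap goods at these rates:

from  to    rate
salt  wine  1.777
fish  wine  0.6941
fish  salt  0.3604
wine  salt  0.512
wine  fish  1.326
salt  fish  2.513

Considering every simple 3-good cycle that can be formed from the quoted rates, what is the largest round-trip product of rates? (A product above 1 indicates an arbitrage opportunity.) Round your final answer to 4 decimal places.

fish→wine→salt→fish: 0.6941 × 0.512 × 2.513 = 0.89307
fish→salt→wine→fish: 0.3604 × 1.777 × 1.326 = 0.84921
Maximum is fish→wine→salt→fish at 0.8931; no arbitrage — every cycle loses value.

0.8931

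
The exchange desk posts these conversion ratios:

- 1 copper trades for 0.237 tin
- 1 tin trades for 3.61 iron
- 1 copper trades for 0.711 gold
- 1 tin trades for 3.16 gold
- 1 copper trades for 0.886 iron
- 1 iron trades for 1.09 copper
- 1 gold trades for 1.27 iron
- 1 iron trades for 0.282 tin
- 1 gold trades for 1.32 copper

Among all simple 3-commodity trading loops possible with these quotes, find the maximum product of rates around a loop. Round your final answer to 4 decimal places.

gold→iron→tin→gold: 1.27 × 0.282 × 3.16 = 1.13172
gold→copper→tin→gold: 1.32 × 0.237 × 3.16 = 0.98857
gold→iron→copper→gold: 1.27 × 1.09 × 0.711 = 0.98424
tin→iron→copper→tin: 3.61 × 1.09 × 0.237 = 0.93257
Maximum is gold→iron→tin→gold at 1.1317; arbitrage exists.

1.1317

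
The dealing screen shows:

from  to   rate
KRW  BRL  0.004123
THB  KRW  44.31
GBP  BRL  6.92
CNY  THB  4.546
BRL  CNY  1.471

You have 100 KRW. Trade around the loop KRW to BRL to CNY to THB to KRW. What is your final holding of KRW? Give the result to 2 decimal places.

122.17

100 KRW × 0.004123 = 0.4123 BRL
0.4123 BRL × 1.471 = 0.6064933 CNY
0.6064933 CNY × 4.546 = 2.7571185418 THB
2.7571185418 THB × 44.31 = 122.167922587158 KRW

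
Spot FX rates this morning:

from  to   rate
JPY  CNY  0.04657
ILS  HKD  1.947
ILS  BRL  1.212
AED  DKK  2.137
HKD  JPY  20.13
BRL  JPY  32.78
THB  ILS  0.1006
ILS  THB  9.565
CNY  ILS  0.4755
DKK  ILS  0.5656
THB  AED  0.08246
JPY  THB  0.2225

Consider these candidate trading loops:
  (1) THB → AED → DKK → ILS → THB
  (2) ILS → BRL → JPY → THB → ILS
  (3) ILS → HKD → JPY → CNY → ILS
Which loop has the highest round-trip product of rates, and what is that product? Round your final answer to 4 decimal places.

0.9533

(1) 0.08246 × 2.137 × 0.5656 × 9.565 = 0.95333
(2) 1.212 × 32.78 × 0.2225 × 0.1006 = 0.88928
(3) 1.947 × 20.13 × 0.04657 × 0.4755 = 0.86789
Highest is cycle (1) at 0.9533 (≤1, no arbitrage).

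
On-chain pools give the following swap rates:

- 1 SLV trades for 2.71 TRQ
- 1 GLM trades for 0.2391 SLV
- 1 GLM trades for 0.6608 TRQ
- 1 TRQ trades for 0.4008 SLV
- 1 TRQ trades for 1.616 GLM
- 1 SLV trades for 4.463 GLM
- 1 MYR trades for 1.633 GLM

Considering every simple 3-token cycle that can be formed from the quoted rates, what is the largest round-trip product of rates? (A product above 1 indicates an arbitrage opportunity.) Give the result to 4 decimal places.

GLM→TRQ→SLV→GLM: 0.6608 × 0.4008 × 4.463 = 1.18202
GLM→SLV→TRQ→GLM: 0.2391 × 2.71 × 1.616 = 1.04710
Maximum is GLM→TRQ→SLV→GLM at 1.1820; arbitrage exists.

1.1820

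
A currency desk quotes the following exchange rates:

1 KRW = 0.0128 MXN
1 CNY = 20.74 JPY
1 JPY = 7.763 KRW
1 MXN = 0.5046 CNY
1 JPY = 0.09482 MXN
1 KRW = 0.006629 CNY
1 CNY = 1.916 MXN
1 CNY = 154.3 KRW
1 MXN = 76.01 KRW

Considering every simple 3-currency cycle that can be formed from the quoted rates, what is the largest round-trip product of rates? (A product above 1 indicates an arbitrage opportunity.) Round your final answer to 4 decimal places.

KRW→CNY→JPY→KRW: 0.006629 × 20.74 × 7.763 = 1.06730
KRW→MXN→CNY→KRW: 0.0128 × 0.5046 × 154.3 = 0.99661
JPY→MXN→CNY→JPY: 0.09482 × 0.5046 × 20.74 = 0.99233
KRW→CNY→MXN→KRW: 0.006629 × 1.916 × 76.01 = 0.96542
Maximum is KRW→CNY→JPY→KRW at 1.0673; arbitrage exists.

1.0673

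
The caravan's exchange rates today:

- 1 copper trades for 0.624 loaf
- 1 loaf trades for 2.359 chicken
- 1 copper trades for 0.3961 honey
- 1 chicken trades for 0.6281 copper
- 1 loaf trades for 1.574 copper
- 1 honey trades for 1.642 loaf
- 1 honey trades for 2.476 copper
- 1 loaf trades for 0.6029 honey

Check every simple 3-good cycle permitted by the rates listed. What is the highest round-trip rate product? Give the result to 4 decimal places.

1.0237

honey→loaf→copper→honey: 1.642 × 1.574 × 0.3961 = 1.02372
honey→copper→loaf→honey: 2.476 × 0.624 × 0.6029 = 0.93149
chicken→copper→loaf→chicken: 0.6281 × 0.624 × 2.359 = 0.92457
Maximum is honey→loaf→copper→honey at 1.0237; arbitrage exists.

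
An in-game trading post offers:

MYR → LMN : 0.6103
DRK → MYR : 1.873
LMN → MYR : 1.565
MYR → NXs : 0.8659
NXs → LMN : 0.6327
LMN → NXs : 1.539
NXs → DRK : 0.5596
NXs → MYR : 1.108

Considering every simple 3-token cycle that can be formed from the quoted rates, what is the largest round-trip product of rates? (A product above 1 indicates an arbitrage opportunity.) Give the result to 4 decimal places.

LMN→NXs→MYR→LMN: 1.539 × 1.108 × 0.6103 = 1.04069
DRK→MYR→NXs→DRK: 1.873 × 0.8659 × 0.5596 = 0.90758
LMN→MYR→NXs→LMN: 1.565 × 0.8659 × 0.6327 = 0.85739
Maximum is LMN→NXs→MYR→LMN at 1.0407; arbitrage exists.

1.0407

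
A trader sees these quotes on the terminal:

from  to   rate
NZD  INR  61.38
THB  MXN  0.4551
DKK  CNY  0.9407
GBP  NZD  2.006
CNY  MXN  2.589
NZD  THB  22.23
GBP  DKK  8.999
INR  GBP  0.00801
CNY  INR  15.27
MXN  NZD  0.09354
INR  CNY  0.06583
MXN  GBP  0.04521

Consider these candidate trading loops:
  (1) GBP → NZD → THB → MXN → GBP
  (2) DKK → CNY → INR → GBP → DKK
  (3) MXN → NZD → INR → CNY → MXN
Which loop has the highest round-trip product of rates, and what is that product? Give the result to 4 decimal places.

1.0354

(1) 2.006 × 22.23 × 0.4551 × 0.04521 = 0.91751
(2) 0.9407 × 15.27 × 0.00801 × 8.999 = 1.03542
(3) 0.09354 × 61.38 × 0.06583 × 2.589 = 0.97854
Highest is cycle (2) at 1.0354 (>1, arbitrage).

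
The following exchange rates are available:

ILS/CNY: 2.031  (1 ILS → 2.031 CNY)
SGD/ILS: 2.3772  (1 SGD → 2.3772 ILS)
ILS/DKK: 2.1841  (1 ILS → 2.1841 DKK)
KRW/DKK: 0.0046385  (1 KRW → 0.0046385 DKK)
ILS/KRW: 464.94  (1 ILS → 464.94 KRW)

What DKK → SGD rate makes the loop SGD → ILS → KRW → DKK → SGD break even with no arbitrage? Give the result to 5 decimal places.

0.19506

Known legs of the cycle: 2.3772 × 464.94 × 0.0046385 = 5.126727024468
For no arbitrage the full-cycle product must be 1, so the missing rate is 1 / 5.126727024468 ≈ 0.1950562.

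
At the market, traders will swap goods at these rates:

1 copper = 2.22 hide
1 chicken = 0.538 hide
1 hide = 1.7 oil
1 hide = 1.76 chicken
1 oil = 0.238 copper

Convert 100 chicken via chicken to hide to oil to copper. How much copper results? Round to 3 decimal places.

100 chicken × 0.538 = 53.8 hide
53.8 hide × 1.7 = 91.46 oil
91.46 oil × 0.238 = 21.76748 copper

21.767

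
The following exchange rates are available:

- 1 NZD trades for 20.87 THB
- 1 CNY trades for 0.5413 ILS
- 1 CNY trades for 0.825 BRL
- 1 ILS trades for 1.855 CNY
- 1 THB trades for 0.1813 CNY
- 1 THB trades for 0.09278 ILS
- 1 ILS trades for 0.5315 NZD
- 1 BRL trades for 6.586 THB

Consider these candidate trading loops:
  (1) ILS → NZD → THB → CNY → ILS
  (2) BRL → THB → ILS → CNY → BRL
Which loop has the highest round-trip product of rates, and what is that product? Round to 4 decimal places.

(1) 0.5315 × 20.87 × 0.1813 × 0.5413 = 1.08858
(2) 6.586 × 0.09278 × 1.855 × 0.825 = 0.93513
Highest is cycle (1) at 1.0886 (>1, arbitrage).

1.0886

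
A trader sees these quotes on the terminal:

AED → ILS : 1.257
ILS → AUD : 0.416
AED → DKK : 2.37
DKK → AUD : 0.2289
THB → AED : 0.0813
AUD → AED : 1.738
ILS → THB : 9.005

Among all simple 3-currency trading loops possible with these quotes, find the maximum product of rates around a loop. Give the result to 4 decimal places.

AUD→AED→DKK→AUD: 1.738 × 2.37 × 0.2289 = 0.94285
THB→AED→ILS→THB: 0.0813 × 1.257 × 9.005 = 0.92026
AUD→AED→ILS→AUD: 1.738 × 1.257 × 0.416 = 0.90882
Maximum is AUD→AED→DKK→AUD at 0.9429; no arbitrage — every cycle loses value.

0.9429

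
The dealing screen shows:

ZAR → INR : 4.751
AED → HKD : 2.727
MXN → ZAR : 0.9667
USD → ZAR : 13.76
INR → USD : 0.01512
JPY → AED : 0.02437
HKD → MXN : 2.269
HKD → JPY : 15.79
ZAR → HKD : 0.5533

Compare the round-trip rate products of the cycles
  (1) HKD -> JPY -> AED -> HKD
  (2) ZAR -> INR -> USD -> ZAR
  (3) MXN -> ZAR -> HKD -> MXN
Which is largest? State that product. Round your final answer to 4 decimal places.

(1) 15.79 × 0.02437 × 2.727 = 1.04936
(2) 4.751 × 0.01512 × 13.76 = 0.98845
(3) 0.9667 × 0.5533 × 2.269 = 1.21363
Highest is cycle (3) at 1.2136 (>1, arbitrage).

1.2136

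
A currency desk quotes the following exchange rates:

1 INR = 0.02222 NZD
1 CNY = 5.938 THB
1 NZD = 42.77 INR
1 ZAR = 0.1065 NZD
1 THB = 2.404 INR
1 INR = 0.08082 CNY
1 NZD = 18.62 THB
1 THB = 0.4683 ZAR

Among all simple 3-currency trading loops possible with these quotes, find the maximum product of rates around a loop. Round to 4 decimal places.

1.1537

CNY→THB→INR→CNY: 5.938 × 2.404 × 0.08082 = 1.15370
INR→NZD→THB→INR: 0.02222 × 18.62 × 2.404 = 0.99462
NZD→THB→ZAR→NZD: 18.62 × 0.4683 × 0.1065 = 0.92865
Maximum is CNY→THB→INR→CNY at 1.1537; arbitrage exists.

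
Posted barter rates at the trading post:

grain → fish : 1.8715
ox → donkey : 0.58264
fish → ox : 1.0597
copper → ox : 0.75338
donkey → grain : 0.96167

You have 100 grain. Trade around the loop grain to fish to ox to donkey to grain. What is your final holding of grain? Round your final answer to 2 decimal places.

100 grain × 1.8715 = 187.15 fish
187.15 fish × 1.0597 = 198.322855 ox
198.322855 ox × 0.58264 = 115.5508282372 donkey
115.5508282372 donkey × 0.96167 = 111.121764990868124 grain

111.12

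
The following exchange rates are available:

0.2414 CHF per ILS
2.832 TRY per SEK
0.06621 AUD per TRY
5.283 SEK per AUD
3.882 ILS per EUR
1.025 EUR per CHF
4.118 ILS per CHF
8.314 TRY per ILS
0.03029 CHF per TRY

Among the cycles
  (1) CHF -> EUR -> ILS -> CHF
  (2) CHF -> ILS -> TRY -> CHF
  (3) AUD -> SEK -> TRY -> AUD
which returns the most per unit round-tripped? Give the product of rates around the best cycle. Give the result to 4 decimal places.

1.0370

(1) 1.025 × 3.882 × 0.2414 = 0.96054
(2) 4.118 × 8.314 × 0.03029 = 1.03704
(3) 5.283 × 2.832 × 0.06621 = 0.99060
Highest is cycle (2) at 1.0370 (>1, arbitrage).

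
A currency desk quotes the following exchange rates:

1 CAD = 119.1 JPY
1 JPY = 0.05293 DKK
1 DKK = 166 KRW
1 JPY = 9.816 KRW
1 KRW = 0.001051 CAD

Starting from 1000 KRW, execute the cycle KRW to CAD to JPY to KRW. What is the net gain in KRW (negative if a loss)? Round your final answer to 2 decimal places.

228.71

1000 KRW × 0.001051 = 1.051 CAD
1.051 CAD × 119.1 = 125.1741 JPY
125.1741 JPY × 9.816 = 1228.7089656 KRW
Net change: 1228.7089656 − 1000 = 228.7089656 KRW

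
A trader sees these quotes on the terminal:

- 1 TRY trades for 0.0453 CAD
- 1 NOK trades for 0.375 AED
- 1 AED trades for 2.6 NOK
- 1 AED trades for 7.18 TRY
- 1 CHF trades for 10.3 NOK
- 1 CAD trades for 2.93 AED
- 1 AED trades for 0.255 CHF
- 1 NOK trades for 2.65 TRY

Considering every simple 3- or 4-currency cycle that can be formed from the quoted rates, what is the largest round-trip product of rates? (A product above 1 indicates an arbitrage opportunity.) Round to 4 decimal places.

0.9849

AED→CHF→NOK→AED: 0.255 × 10.3 × 0.375 = 0.98494
CAD→AED→TRY→CAD: 2.93 × 7.18 × 0.0453 = 0.95299
CAD→AED→NOK→TRY→CAD: 2.93 × 2.6 × 2.65 × 0.0453 = 0.91450
Maximum is AED→CHF→NOK→AED at 0.9849; no arbitrage — every cycle loses value.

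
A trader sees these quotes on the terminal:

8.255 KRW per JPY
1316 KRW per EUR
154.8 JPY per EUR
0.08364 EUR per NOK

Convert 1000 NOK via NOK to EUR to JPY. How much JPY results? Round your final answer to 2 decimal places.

1000 NOK × 0.08364 = 83.64 EUR
83.64 EUR × 154.8 = 12947.472 JPY

12947.47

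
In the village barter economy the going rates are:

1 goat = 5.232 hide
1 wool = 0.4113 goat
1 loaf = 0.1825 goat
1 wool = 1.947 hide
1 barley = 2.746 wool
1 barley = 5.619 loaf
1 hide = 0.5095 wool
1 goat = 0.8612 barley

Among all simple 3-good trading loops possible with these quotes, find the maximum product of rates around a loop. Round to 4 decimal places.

1.0964

hide→wool→goat→hide: 0.5095 × 0.4113 × 5.232 = 1.09640
barley→wool→goat→barley: 2.746 × 0.4113 × 0.8612 = 0.97266
barley→loaf→goat→barley: 5.619 × 0.1825 × 0.8612 = 0.88313
Maximum is hide→wool→goat→hide at 1.0964; arbitrage exists.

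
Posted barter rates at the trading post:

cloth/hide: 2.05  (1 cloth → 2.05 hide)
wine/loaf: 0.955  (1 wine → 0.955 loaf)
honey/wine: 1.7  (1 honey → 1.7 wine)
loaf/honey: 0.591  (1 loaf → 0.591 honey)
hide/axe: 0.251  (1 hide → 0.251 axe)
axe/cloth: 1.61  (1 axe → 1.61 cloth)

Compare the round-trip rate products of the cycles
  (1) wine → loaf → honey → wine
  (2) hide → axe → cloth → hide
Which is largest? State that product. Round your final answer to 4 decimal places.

0.9595

(1) 0.955 × 0.591 × 1.7 = 0.95949
(2) 0.251 × 1.61 × 2.05 = 0.82843
Highest is cycle (1) at 0.9595 (≤1, no arbitrage).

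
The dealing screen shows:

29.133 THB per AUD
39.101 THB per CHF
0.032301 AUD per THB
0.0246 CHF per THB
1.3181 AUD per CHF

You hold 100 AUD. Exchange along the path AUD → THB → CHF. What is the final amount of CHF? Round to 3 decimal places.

71.667

100 AUD × 29.133 = 2913.3 THB
2913.3 THB × 0.0246 = 71.66718 CHF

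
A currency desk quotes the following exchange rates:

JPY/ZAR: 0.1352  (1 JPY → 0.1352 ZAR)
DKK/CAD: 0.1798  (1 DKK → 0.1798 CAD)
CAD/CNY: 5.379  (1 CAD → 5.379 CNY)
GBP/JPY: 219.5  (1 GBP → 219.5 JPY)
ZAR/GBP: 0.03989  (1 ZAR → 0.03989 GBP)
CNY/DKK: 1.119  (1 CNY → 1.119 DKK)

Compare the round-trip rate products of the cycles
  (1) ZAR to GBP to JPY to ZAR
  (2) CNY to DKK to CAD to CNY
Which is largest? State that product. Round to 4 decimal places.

1.1838

(1) 0.03989 × 219.5 × 0.1352 = 1.18379
(2) 1.119 × 0.1798 × 5.379 = 1.08223
Highest is cycle (1) at 1.1838 (>1, arbitrage).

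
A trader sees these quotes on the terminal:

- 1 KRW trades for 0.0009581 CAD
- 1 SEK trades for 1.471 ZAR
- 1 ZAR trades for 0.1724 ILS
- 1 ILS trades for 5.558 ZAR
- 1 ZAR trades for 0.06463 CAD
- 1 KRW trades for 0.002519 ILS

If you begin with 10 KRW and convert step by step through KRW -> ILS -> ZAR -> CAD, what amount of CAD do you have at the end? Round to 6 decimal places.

0.009049

10 KRW × 0.002519 = 0.02519 ILS
0.02519 ILS × 5.558 = 0.14000602 ZAR
0.14000602 ZAR × 0.06463 = 0.0090485890726 CAD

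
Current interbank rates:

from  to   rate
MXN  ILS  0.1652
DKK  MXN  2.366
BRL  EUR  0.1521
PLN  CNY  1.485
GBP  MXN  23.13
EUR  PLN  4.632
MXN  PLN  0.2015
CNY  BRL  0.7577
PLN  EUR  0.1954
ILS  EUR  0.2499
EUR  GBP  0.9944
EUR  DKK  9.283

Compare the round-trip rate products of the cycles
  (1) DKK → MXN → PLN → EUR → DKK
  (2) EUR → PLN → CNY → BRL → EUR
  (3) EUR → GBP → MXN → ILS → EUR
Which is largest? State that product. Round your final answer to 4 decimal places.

(1) 2.366 × 0.2015 × 0.1954 × 9.283 = 0.86477
(2) 4.632 × 1.485 × 0.7577 × 0.1521 = 0.79272
(3) 0.9944 × 23.13 × 0.1652 × 0.2499 = 0.94954
Highest is cycle (3) at 0.9495 (≤1, no arbitrage).

0.9495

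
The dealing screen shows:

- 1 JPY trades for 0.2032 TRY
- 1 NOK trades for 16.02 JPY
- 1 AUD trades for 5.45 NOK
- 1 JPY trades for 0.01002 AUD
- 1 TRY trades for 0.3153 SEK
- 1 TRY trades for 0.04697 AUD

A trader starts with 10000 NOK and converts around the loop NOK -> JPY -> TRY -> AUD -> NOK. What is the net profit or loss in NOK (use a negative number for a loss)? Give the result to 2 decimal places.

10000 NOK × 16.02 = 160200 JPY
160200 JPY × 0.2032 = 32552.64 TRY
32552.64 TRY × 0.04697 = 1528.9975008 AUD
1528.9975008 AUD × 5.45 = 8333.03637936 NOK
Net change: 8333.03637936 − 10000 = -1666.96362064 NOK

-1666.96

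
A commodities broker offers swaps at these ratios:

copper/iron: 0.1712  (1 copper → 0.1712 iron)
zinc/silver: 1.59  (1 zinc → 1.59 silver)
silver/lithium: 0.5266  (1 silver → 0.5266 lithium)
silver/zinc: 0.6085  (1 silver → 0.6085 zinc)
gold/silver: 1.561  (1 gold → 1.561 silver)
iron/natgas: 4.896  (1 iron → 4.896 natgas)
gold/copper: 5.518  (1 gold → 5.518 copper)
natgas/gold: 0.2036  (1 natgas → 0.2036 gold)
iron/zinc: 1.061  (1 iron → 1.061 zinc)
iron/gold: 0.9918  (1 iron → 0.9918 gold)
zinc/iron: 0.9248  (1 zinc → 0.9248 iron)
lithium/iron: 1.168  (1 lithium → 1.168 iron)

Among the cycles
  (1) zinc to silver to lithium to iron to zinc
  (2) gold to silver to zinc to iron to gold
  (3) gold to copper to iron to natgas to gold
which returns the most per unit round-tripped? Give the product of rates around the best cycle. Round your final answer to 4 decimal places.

(1) 1.59 × 0.5266 × 1.168 × 1.061 = 1.03761
(2) 1.561 × 0.6085 × 0.9248 × 0.9918 = 0.87124
(3) 5.518 × 0.1712 × 4.896 × 0.2036 = 0.94168
Highest is cycle (1) at 1.0376 (>1, arbitrage).

1.0376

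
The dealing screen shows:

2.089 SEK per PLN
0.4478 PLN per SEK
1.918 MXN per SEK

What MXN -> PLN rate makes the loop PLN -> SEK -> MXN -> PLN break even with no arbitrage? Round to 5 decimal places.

Known legs of the cycle: 2.089 × 1.918 = 4.006702
For no arbitrage the full-cycle product must be 1, so the missing rate is 1 / 4.006702 ≈ 0.2495818.

0.24958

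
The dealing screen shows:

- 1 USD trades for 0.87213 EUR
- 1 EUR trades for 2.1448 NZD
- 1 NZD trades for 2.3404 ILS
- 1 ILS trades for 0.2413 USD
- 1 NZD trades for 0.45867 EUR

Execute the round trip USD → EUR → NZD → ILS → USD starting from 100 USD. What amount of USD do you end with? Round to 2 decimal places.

100 USD × 0.87213 = 87.213 EUR
87.213 EUR × 2.1448 = 187.0544424 NZD
187.0544424 NZD × 2.3404 = 437.78221699296 ILS
437.78221699296 ILS × 0.2413 = 105.636848960401248 USD

105.64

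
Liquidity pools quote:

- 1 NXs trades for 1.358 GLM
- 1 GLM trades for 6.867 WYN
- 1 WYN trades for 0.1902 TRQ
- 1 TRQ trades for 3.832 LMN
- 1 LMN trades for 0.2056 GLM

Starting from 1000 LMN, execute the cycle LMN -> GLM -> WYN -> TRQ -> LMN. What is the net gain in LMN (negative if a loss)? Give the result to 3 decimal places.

29.026

1000 LMN × 0.2056 = 205.6 GLM
205.6 GLM × 6.867 = 1411.8552 WYN
1411.8552 WYN × 0.1902 = 268.53485904 TRQ
268.53485904 TRQ × 3.832 = 1029.02557984128 LMN
Net change: 1029.02557984128 − 1000 = 29.02557984128 LMN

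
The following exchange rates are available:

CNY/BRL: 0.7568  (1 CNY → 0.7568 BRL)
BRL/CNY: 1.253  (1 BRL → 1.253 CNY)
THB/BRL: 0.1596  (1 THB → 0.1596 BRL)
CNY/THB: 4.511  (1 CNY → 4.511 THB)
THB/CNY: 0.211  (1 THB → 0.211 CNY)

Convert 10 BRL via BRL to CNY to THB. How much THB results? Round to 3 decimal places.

56.523

10 BRL × 1.253 = 12.53 CNY
12.53 CNY × 4.511 = 56.52283 THB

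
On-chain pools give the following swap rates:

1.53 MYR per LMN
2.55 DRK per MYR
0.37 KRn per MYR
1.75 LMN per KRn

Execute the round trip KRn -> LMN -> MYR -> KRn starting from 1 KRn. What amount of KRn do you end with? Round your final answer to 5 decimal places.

1 KRn × 1.75 = 1.75 LMN
1.75 LMN × 1.53 = 2.6775 MYR
2.6775 MYR × 0.37 = 0.990675 KRn

0.99068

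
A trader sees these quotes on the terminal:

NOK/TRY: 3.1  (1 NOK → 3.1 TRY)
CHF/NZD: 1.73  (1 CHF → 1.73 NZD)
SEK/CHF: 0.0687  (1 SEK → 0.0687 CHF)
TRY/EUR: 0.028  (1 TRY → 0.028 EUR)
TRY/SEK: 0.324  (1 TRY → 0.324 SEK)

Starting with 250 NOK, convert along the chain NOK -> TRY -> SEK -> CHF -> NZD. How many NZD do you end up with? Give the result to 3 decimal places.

250 NOK × 3.1 = 775 TRY
775 TRY × 0.324 = 251.1 SEK
251.1 SEK × 0.0687 = 17.25057 CHF
17.25057 CHF × 1.73 = 29.8434861 NZD

29.843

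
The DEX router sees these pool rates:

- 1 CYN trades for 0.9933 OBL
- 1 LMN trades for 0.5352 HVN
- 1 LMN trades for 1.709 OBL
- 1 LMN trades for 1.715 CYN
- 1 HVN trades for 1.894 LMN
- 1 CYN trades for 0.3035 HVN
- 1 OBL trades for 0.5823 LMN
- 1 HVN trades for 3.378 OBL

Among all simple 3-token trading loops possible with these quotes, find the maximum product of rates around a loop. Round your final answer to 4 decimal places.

1.0527

HVN→OBL→LMN→HVN: 3.378 × 0.5823 × 0.5352 = 1.05274
LMN→CYN→OBL→LMN: 1.715 × 0.9933 × 0.5823 = 0.99195
HVN→LMN→CYN→HVN: 1.894 × 1.715 × 0.3035 = 0.98583
Maximum is HVN→OBL→LMN→HVN at 1.0527; arbitrage exists.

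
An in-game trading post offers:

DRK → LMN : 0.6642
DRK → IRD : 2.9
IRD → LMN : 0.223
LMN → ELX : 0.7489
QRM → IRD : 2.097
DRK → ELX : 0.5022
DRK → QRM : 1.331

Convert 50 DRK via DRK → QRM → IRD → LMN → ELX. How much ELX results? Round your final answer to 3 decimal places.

50 DRK × 1.331 = 66.55 QRM
66.55 QRM × 2.097 = 139.55535 IRD
139.55535 IRD × 0.223 = 31.12084305 LMN
31.12084305 LMN × 0.7489 = 23.306399360145 ELX

23.306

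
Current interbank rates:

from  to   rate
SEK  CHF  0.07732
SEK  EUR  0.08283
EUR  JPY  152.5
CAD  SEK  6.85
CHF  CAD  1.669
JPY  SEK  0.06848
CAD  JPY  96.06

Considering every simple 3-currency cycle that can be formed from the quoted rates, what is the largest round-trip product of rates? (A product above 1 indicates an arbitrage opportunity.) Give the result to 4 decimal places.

CHF→CAD→SEK→CHF: 1.669 × 6.85 × 0.07732 = 0.88397
EUR→JPY→SEK→EUR: 152.5 × 0.06848 × 0.08283 = 0.86501
Maximum is CHF→CAD→SEK→CHF at 0.8840; no arbitrage — every cycle loses value.

0.8840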